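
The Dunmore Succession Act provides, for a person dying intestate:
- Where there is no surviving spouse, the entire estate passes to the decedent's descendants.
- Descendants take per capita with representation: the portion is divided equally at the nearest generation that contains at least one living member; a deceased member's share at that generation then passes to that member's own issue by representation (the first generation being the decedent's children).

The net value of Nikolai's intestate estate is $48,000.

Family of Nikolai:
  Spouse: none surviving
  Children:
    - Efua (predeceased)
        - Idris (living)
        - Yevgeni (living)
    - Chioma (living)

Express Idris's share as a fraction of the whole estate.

Idris receives 1/4 of the estate.

The entire $48,000 passes to the descendants.
That amount ($48,000) is divided into 2 shares of $24,000: Chioma takes $24,000; Efua's $24,000 share passes to Efua's issue.
Efua's share ($24,000) is divided into 2 shares of $12,000: Idris and Yevgeni each take $12,000.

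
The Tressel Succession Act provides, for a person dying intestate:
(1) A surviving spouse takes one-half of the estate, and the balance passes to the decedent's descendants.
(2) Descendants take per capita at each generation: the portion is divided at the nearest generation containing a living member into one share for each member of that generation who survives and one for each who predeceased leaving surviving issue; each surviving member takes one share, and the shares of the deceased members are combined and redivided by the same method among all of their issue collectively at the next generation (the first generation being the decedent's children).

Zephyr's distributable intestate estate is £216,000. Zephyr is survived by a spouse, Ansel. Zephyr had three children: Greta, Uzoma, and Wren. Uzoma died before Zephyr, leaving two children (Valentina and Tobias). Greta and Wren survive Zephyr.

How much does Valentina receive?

Ansel takes one-half of £216,000 = £108,000. The remaining £108,000 passes to the descendants.
The descendants' portion (£108,000) is divided at the children's generation into 3 shares of £36,000. Greta and Wren each take £36,000. The remaining share for the deceased Uzoma (£36,000) is carried to the next generation.
That pool (£36,000) is divided at the grandchildren's generation equally among Valentina and Tobias: £18,000 each.

Valentina receives £18,000.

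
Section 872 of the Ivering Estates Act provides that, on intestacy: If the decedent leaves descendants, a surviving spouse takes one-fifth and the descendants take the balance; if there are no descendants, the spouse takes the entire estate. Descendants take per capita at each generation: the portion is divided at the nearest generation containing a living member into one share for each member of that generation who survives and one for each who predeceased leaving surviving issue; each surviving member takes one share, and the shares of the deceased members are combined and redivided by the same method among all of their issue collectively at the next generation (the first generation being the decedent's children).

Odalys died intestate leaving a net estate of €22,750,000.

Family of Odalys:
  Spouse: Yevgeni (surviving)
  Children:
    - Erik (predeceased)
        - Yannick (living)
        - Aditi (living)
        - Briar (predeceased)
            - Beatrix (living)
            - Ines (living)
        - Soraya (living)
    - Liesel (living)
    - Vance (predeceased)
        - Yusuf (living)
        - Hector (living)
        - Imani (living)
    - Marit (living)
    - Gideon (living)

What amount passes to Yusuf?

Yusuf receives €1,040,000.

Yevgeni takes one-fifth of €22,750,000 = €4,550,000. The remaining €18,200,000 passes to the descendants.
The descendants' portion (€18,200,000) is divided at the children's generation into 5 shares of €3,640,000. Liesel, Marit, and Gideon each take €3,640,000. The 2 shares of the deceased (Erik and Vance) are combined into a pool of €7,280,000.
That pool (€7,280,000) is divided at the grandchildren's generation into 7 shares of €1,040,000. Yannick, Aditi, Soraya, Yusuf, Hector, and Imani each take €1,040,000. The remaining share for the deceased Briar (€1,040,000) is carried to the next generation.
That pool (€1,040,000) is divided at the great-grandchildren's generation equally among Beatrix and Ines: €520,000 each.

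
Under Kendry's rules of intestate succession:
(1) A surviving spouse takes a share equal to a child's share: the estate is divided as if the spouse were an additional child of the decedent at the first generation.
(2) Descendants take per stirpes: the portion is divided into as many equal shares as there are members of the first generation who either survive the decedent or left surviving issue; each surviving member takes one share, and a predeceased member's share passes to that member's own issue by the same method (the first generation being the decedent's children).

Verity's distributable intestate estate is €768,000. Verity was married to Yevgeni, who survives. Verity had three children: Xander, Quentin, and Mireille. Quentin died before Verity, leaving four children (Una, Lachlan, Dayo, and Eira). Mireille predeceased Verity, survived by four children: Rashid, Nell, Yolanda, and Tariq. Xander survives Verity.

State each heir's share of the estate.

Yevgeni: €192,000; Xander: €192,000; Una: €48,000; Lachlan: €48,000; Dayo: €48,000; Eira: €48,000; Rashid: €48,000; Nell: €48,000; Yolanda: €48,000; Tariq: €48,000

The spouse counts as an additional share at the children's level, so there are 4 primary shares of €192,000. Yevgeni takes one such share (€192,000).
The children's combined portion (€576,000) is divided into 3 shares of €192,000: Xander takes €192,000; Quentin's €192,000 share passes to Quentin's issue; Mireille's €192,000 share passes to Mireille's issue.
Quentin's share (€192,000) is divided into 4 shares of €48,000: Una, Lachlan, Dayo, and Eira each take €48,000.
Mireille's share (€192,000) is divided into 4 shares of €48,000: Rashid, Nell, Yolanda, and Tariq each take €48,000.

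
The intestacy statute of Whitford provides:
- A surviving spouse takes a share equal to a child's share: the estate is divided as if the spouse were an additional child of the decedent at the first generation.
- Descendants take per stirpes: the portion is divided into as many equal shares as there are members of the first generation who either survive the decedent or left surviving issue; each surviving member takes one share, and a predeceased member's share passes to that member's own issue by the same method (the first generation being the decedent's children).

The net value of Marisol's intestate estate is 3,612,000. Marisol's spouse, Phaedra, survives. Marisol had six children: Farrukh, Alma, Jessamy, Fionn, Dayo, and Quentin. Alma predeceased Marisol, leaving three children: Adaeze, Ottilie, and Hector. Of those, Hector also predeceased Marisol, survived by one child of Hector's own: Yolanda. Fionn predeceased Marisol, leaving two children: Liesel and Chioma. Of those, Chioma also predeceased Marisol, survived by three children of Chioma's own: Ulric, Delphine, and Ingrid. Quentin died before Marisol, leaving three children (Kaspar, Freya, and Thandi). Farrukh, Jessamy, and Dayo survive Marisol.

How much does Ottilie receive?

Ottilie receives 172,000.

The spouse counts as an additional share at the children's level, so there are 7 primary shares of 516,000. Phaedra takes one such share (516,000).
The children's combined portion (3,096,000) is divided into 6 shares of 516,000: Farrukh, Jessamy, and Dayo each take 516,000; Alma's 516,000 share passes to Alma's issue; Fionn's 516,000 share passes to Fionn's issue; Quentin's 516,000 share passes to Quentin's issue.
Alma's share (516,000) is divided into 3 shares of 172,000: Adaeze and Ottilie each take 172,000; Hector's 172,000 share passes to Hector's issue.
Hector's share (172,000) passes entirely to Yolanda.
Fionn's share (516,000) is divided into 2 shares of 258,000: Liesel takes 258,000; Chioma's 258,000 share passes to Chioma's issue.
Chioma's share (258,000) is divided into 3 shares of 86,000: Ulric, Delphine, and Ingrid each take 86,000.
Quentin's share (516,000) is divided into 3 shares of 172,000: Kaspar, Freya, and Thandi each take 172,000.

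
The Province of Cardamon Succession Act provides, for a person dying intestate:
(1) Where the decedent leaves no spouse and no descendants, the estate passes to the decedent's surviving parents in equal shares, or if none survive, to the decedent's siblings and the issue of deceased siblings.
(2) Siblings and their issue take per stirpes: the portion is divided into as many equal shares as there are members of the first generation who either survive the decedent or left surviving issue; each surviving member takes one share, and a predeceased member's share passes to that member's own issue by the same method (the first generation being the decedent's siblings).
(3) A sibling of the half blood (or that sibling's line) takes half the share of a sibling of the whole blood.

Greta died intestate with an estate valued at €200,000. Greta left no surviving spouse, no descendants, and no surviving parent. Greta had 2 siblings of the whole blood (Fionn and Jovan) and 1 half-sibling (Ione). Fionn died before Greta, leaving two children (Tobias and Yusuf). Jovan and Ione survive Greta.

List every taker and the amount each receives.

The entire €200,000 passes to the siblings and their issue.
Counting each half-blood sibling's line as half a unit, there are 5/2 units in €200,000, so one unit is €80,000. Whole-blood lines (Fionn and Jovan) take €80,000 each; half-blood lines (Ione) take €40,000 each.
Fionn's share (€80,000) is divided into 2 shares of €40,000: Tobias and Yusuf each take €40,000.

Tobias: €40,000; Yusuf: €40,000; Jovan: €80,000; Ione: €40,000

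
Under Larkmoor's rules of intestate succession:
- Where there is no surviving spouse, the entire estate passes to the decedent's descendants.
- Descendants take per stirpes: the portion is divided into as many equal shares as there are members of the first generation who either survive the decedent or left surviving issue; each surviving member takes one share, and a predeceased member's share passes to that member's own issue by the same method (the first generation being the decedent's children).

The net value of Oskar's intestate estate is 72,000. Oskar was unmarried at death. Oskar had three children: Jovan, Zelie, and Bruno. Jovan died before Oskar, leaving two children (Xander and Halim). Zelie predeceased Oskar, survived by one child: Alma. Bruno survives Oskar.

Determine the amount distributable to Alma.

The entire 72,000 passes to the descendants.
That amount (72,000) is divided into 3 shares of 24,000: Bruno takes 24,000; Jovan's 24,000 share passes to Jovan's issue; Zelie's 24,000 share passes to Zelie's issue.
Jovan's share (24,000) is divided into 2 shares of 12,000: Xander and Halim each take 12,000.
Zelie's share (24,000) passes entirely to Alma.

Alma receives 24,000.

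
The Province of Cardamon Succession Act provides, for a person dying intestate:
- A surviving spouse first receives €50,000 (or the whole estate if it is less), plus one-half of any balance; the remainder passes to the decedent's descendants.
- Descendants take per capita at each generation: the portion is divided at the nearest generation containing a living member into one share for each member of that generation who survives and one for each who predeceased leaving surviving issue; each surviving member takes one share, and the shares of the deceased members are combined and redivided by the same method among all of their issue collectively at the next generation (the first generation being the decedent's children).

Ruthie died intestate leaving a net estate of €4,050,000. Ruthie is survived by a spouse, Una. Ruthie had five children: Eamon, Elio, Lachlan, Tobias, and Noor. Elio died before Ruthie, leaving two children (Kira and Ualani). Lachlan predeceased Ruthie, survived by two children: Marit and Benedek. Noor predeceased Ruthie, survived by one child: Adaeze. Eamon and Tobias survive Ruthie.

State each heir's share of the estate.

Una first takes €50,000, leaving a balance of €4,000,000. Una then takes one-half of the balance (€2,000,000), for a total of €2,050,000. The remaining €2,000,000 passes to the descendants.
The descendants' portion (€2,000,000) is divided at the children's generation into 5 shares of €400,000. Eamon and Tobias each take €400,000. The 3 shares of the deceased (Elio, Lachlan, and Noor) are combined into a pool of €1,200,000.
That pool (€1,200,000) is divided at the grandchildren's generation equally among Kira, Ualani, Marit, Benedek, and Adaeze: €240,000 each.

Una: €2,050,000; Eamon: €400,000; Kira: €240,000; Ualani: €240,000; Marit: €240,000; Benedek: €240,000; Tobias: €400,000; Adaeze: €240,000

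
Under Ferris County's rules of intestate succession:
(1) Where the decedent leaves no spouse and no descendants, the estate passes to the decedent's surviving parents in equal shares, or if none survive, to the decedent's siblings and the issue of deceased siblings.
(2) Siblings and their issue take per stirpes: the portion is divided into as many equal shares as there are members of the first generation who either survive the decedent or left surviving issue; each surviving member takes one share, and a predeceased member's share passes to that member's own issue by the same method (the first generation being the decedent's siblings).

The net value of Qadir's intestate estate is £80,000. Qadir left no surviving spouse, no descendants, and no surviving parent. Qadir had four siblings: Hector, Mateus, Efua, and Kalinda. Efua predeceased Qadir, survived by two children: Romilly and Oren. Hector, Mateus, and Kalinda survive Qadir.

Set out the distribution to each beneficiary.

The entire £80,000 passes to the siblings and their issue.
That amount (£80,000) is divided into 4 shares of £20,000: Hector, Mateus, and Kalinda each take £20,000; Efua's £20,000 share passes to Efua's issue.
Efua's share (£20,000) is divided into 2 shares of £10,000: Romilly and Oren each take £10,000.

Hector: £20,000; Mateus: £20,000; Romilly: £10,000; Oren: £10,000; Kalinda: £20,000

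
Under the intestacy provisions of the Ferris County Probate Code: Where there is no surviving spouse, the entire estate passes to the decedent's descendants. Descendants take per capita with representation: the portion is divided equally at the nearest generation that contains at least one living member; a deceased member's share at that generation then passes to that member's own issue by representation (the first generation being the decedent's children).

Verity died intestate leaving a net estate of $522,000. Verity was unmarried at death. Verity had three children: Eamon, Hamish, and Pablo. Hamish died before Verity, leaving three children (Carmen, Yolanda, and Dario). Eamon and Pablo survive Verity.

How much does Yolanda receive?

The entire $522,000 passes to the descendants.
That amount ($522,000) is divided into 3 shares of $174,000: Eamon and Pablo each take $174,000; Hamish's $174,000 share passes to Hamish's issue.
Hamish's share ($174,000) is divided into 3 shares of $58,000: Carmen, Yolanda, and Dario each take $58,000.

Yolanda receives $58,000.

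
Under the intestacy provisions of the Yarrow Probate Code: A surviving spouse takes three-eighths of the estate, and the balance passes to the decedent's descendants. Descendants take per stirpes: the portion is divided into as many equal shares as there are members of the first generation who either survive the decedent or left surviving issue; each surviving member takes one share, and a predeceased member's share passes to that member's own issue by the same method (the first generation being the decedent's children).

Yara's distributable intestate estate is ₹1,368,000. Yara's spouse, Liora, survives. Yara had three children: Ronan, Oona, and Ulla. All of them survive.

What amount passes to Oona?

Oona receives ₹285,000.

Liora takes three-eighths of ₹1,368,000 = ₹513,000. The remaining ₹855,000 passes to the descendants.
The descendants' portion (₹855,000) is divided into 3 shares of ₹285,000: Ronan, Oona, and Ulla each take ₹285,000.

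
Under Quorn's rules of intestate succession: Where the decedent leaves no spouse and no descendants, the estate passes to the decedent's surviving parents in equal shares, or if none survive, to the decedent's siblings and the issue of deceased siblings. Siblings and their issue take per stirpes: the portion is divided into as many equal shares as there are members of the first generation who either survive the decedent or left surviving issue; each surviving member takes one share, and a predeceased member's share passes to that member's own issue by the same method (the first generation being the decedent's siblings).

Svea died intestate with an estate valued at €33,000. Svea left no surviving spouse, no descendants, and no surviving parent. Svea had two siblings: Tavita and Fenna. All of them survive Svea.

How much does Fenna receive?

The entire €33,000 passes to the siblings and their issue.
That amount (€33,000) is divided into 2 shares of €16,500: Tavita and Fenna each take €16,500.

Fenna receives €16,500.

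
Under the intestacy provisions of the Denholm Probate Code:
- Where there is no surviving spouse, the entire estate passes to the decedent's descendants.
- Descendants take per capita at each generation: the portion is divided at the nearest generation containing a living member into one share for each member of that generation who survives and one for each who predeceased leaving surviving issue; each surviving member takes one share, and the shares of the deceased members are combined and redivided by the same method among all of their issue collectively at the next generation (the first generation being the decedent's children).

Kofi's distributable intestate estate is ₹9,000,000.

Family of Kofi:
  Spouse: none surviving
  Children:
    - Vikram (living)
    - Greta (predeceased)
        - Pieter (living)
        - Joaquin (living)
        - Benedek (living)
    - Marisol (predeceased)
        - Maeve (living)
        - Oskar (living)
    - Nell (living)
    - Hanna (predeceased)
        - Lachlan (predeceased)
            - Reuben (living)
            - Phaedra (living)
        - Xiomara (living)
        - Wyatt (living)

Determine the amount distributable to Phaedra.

Phaedra receives ₹337,500.

The entire ₹9,000,000 passes to the descendants.
That amount (₹9,000,000) is divided at the children's generation into 5 shares of ₹1,800,000. Vikram and Nell each take ₹1,800,000. The 3 shares of the deceased (Greta, Marisol, and Hanna) are combined into a pool of ₹5,400,000.
That pool (₹5,400,000) is divided at the grandchildren's generation into 8 shares of ₹675,000. Pieter, Joaquin, Benedek, Maeve, Oskar, Xiomara, and Wyatt each take ₹675,000. The remaining share for the deceased Lachlan (₹675,000) is carried to the next generation.
That pool (₹675,000) is divided at the great-grandchildren's generation equally among Reuben and Phaedra: ₹337,500 each.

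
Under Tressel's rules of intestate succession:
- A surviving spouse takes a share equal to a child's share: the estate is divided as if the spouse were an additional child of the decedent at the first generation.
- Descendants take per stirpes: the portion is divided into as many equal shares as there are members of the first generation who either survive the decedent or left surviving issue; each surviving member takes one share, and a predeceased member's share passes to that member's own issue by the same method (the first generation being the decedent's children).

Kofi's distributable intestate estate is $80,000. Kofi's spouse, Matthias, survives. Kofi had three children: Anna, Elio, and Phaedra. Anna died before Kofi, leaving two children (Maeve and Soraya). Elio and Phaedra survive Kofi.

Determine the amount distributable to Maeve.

Maeve receives $10,000.

The spouse counts as an additional share at the children's level, so there are 4 primary shares of $20,000. Matthias takes one such share ($20,000).
The children's combined portion ($60,000) is divided into 3 shares of $20,000: Elio and Phaedra each take $20,000; Anna's $20,000 share passes to Anna's issue.
Anna's share ($20,000) is divided into 2 shares of $10,000: Maeve and Soraya each take $10,000.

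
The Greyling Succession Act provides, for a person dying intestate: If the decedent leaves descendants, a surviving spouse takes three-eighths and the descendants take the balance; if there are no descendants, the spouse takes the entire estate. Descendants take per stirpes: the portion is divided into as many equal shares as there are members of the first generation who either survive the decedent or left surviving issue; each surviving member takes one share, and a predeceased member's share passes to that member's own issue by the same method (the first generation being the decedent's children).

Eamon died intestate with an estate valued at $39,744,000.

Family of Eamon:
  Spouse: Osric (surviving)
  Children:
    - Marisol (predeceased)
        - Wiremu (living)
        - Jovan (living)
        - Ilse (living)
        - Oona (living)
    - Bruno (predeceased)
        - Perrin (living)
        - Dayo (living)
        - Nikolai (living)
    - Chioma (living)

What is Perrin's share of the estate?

Osric takes three-eighths of $39,744,000 = $14,904,000. The remaining $24,840,000 passes to the descendants.
The descendants' portion ($24,840,000) is divided into 3 shares of $8,280,000: Chioma takes $8,280,000; Marisol's $8,280,000 share passes to Marisol's issue; Bruno's $8,280,000 share passes to Bruno's issue.
Marisol's share ($8,280,000) is divided into 4 shares of $2,070,000: Wiremu, Jovan, Ilse, and Oona each take $2,070,000.
Bruno's share ($8,280,000) is divided into 3 shares of $2,760,000: Perrin, Dayo, and Nikolai each take $2,760,000.

Perrin receives $2,760,000.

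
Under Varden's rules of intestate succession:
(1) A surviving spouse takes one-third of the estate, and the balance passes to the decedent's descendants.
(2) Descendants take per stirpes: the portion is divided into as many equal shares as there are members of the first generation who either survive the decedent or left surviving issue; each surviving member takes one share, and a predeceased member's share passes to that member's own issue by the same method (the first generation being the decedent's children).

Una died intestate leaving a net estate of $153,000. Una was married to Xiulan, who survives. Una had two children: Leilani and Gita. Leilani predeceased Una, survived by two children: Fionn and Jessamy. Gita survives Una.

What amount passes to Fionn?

Xiulan takes one-third of $153,000 = $51,000. The remaining $102,000 passes to the descendants.
The descendants' portion ($102,000) is divided into 2 shares of $51,000: Gita takes $51,000; Leilani's $51,000 share passes to Leilani's issue.
Leilani's share ($51,000) is divided into 2 shares of $25,500: Fionn and Jessamy each take $25,500.

Fionn receives $25,500.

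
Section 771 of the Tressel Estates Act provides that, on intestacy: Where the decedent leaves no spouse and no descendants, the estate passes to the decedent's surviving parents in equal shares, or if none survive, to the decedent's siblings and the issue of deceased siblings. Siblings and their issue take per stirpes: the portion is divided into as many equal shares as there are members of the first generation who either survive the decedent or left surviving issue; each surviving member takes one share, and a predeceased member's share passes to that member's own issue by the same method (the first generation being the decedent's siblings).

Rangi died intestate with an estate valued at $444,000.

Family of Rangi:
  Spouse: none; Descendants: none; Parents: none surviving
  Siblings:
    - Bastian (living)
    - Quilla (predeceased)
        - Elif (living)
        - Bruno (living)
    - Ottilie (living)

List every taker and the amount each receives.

The entire $444,000 passes to the siblings and their issue.
That amount ($444,000) is divided into 3 shares of $148,000: Bastian and Ottilie each take $148,000; Quilla's $148,000 share passes to Quilla's issue.
Quilla's share ($148,000) is divided into 2 shares of $74,000: Elif and Bruno each take $74,000.

Bastian: $148,000; Elif: $74,000; Bruno: $74,000; Ottilie: $148,000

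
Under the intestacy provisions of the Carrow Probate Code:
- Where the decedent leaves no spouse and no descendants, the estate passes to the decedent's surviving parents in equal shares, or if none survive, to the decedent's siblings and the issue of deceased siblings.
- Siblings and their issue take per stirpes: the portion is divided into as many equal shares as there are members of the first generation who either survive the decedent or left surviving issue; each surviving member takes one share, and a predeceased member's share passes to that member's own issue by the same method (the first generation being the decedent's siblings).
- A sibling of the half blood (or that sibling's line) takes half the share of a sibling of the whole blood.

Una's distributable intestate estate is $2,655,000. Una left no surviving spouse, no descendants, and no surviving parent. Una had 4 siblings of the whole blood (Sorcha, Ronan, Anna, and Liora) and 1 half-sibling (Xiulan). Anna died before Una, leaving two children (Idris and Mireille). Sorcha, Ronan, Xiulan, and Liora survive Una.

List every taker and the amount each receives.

Sorcha: $590,000; Ronan: $590,000; Xiulan: $295,000; Idris: $295,000; Mireille: $295,000; Liora: $590,000

The entire $2,655,000 passes to the siblings and their issue.
Counting each half-blood sibling's line as half a unit, there are 9/2 units in $2,655,000, so one unit is $590,000. Whole-blood lines (Sorcha, Ronan, Anna, and Liora) take $590,000 each; half-blood lines (Xiulan) take $295,000 each.
Anna's share ($590,000) is divided into 2 shares of $295,000: Idris and Mireille each take $295,000.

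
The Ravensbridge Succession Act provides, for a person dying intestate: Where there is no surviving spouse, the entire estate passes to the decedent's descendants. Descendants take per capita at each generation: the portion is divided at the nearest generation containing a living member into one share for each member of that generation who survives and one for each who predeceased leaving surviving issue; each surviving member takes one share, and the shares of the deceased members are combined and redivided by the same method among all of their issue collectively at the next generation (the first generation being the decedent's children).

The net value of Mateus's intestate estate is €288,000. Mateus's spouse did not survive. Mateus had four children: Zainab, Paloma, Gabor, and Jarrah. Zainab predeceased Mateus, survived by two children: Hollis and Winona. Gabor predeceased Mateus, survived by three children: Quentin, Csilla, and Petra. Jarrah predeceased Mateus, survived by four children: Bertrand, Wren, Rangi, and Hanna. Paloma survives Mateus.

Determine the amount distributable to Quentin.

Quentin receives €24,000.

The entire €288,000 passes to the descendants.
That amount (€288,000) is divided at the children's generation into 4 shares of €72,000. Paloma takes €72,000. The 3 shares of the deceased (Zainab, Gabor, and Jarrah) are combined into a pool of €216,000.
That pool (€216,000) is divided at the grandchildren's generation equally among Hollis, Winona, Quentin, Csilla, Petra, Bertrand, Wren, Rangi, and Hanna: €24,000 each.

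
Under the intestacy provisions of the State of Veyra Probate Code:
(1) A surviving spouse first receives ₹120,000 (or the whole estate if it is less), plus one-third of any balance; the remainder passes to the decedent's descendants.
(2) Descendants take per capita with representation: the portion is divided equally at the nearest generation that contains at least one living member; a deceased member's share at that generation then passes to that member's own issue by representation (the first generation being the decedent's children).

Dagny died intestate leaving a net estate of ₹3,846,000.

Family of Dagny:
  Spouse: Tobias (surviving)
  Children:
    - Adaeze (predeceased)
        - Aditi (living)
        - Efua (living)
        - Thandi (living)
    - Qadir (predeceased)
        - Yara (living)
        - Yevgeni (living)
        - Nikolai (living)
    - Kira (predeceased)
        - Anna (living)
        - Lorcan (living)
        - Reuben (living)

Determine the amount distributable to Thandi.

Thandi receives ₹276,000.

Tobias first takes ₹120,000, leaving a balance of ₹3,726,000. Tobias then takes one-third of the balance (₹1,242,000), for a total of ₹1,362,000. The remaining ₹2,484,000 passes to the descendants.
No child survives, so the initial division is made at the grandchildren's generation.
The descendants' portion (₹2,484,000) is divided into 9 shares of ₹276,000: Aditi, Efua, Thandi, Yara, Yevgeni, Nikolai, Anna, Lorcan, and Reuben each take ₹276,000.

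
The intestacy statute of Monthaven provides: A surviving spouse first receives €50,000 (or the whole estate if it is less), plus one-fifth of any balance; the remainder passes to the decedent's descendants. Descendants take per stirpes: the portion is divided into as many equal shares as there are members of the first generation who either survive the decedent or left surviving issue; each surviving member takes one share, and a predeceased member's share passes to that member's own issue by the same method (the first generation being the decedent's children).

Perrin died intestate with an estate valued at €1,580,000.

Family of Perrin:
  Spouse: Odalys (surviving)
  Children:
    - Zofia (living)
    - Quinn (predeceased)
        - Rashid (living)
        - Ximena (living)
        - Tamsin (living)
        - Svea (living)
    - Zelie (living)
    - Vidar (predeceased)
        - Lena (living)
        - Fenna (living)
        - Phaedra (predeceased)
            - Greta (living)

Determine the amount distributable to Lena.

Lena receives €102,000.

Odalys first takes €50,000, leaving a balance of €1,530,000. Odalys then takes one-fifth of the balance (€306,000), for a total of €356,000. The remaining €1,224,000 passes to the descendants.
The descendants' portion (€1,224,000) is divided into 4 shares of €306,000: Zofia and Zelie each take €306,000; Quinn's €306,000 share passes to Quinn's issue; Vidar's €306,000 share passes to Vidar's issue.
Quinn's share (€306,000) is divided into 4 shares of €76,500: Rashid, Ximena, Tamsin, and Svea each take €76,500.
Vidar's share (€306,000) is divided into 3 shares of €102,000: Lena and Fenna each take €102,000; Phaedra's €102,000 share passes to Phaedra's issue.
Phaedra's share (€102,000) passes entirely to Greta.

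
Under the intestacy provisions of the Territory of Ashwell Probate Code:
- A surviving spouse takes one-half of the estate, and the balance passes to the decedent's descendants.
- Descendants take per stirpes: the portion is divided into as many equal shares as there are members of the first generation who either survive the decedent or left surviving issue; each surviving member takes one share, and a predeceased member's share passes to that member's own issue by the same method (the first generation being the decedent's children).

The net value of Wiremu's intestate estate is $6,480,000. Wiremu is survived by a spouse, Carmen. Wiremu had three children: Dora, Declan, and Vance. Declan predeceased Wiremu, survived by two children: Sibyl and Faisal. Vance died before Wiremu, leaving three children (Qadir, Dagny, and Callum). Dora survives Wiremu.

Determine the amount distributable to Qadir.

Carmen takes one-half of $6,480,000 = $3,240,000. The remaining $3,240,000 passes to the descendants.
The descendants' portion ($3,240,000) is divided into 3 shares of $1,080,000: Dora takes $1,080,000; Declan's $1,080,000 share passes to Declan's issue; Vance's $1,080,000 share passes to Vance's issue.
Declan's share ($1,080,000) is divided into 2 shares of $540,000: Sibyl and Faisal each take $540,000.
Vance's share ($1,080,000) is divided into 3 shares of $360,000: Qadir, Dagny, and Callum each take $360,000.

Qadir receives $360,000.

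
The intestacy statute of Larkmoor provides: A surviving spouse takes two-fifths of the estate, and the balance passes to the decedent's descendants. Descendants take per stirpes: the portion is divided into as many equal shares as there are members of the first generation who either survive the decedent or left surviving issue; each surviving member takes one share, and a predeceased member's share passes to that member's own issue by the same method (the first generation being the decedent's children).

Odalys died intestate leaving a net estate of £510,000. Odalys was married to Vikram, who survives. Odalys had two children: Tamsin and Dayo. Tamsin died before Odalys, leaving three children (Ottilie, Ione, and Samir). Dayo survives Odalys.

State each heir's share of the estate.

Vikram: £204,000; Ottilie: £51,000; Ione: £51,000; Samir: £51,000; Dayo: £153,000

Vikram takes two-fifths of £510,000 = £204,000. The remaining £306,000 passes to the descendants.
The descendants' portion (£306,000) is divided into 2 shares of £153,000: Dayo takes £153,000; Tamsin's £153,000 share passes to Tamsin's issue.
Tamsin's share (£153,000) is divided into 3 shares of £51,000: Ottilie, Ione, and Samir each take £51,000.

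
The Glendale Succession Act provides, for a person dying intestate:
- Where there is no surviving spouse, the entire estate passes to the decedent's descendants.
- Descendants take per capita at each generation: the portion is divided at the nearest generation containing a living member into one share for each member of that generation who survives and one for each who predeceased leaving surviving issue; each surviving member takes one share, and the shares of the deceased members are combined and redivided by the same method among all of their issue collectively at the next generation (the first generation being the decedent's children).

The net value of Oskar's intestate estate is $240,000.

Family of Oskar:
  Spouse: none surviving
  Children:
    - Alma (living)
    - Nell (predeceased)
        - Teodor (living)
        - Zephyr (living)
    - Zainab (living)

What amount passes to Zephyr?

The entire $240,000 passes to the descendants.
That amount ($240,000) is divided at the children's generation into 3 shares of $80,000. Alma and Zainab each take $80,000. The remaining share for the deceased Nell ($80,000) is carried to the next generation.
That pool ($80,000) is divided at the grandchildren's generation equally among Teodor and Zephyr: $40,000 each.

Zephyr receives $40,000.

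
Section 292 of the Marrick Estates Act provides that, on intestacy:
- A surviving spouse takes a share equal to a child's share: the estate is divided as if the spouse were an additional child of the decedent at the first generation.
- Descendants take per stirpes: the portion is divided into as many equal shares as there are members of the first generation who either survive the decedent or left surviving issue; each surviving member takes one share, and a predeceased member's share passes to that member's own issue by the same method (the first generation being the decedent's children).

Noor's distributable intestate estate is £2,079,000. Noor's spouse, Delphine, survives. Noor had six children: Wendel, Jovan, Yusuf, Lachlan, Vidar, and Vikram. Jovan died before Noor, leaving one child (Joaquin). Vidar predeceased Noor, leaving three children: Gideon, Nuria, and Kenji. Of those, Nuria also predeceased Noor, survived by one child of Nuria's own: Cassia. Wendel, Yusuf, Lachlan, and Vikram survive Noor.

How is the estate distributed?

The spouse counts as an additional share at the children's level, so there are 7 primary shares of £297,000. Delphine takes one such share (£297,000).
The children's combined portion (£1,782,000) is divided into 6 shares of £297,000: Wendel, Yusuf, Lachlan, and Vikram each take £297,000; Jovan's £297,000 share passes to Jovan's issue; Vidar's £297,000 share passes to Vidar's issue.
Jovan's share (£297,000) passes entirely to Joaquin.
Vidar's share (£297,000) is divided into 3 shares of £99,000: Gideon and Kenji each take £99,000; Nuria's £99,000 share passes to Nuria's issue.
Nuria's share (£99,000) passes entirely to Cassia.

Delphine: £297,000; Wendel: £297,000; Joaquin: £297,000; Yusuf: £297,000; Lachlan: £297,000; Gideon: £99,000; Cassia: £99,000; Kenji: £99,000; Vikram: £297,000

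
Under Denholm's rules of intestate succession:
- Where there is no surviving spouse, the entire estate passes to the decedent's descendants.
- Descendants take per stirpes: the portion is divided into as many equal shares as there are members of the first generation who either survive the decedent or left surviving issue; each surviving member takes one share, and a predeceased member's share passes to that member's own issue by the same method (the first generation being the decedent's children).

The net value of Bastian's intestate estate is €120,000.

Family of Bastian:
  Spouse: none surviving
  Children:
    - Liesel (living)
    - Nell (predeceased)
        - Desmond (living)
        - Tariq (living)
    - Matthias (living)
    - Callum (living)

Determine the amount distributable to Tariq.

Tariq receives €15,000.

The entire €120,000 passes to the descendants.
That amount (€120,000) is divided into 4 shares of €30,000: Liesel, Matthias, and Callum each take €30,000; Nell's €30,000 share passes to Nell's issue.
Nell's share (€30,000) is divided into 2 shares of €15,000: Desmond and Tariq each take €15,000.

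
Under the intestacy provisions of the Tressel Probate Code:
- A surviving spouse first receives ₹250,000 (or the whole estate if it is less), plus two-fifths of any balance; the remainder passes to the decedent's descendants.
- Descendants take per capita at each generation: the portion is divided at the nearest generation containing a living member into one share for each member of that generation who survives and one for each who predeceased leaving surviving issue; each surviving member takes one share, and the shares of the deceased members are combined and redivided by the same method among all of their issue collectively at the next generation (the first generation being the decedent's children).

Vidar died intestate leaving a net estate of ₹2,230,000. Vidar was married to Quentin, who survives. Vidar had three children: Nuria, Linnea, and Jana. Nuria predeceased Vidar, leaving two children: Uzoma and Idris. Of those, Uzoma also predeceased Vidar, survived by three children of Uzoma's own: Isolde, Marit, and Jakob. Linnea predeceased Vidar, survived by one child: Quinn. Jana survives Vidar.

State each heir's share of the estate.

Quentin first takes ₹250,000, leaving a balance of ₹1,980,000. Quentin then takes two-fifths of the balance (₹792,000), for a total of ₹1,042,000. The remaining ₹1,188,000 passes to the descendants.
The descendants' portion (₹1,188,000) is divided at the children's generation into 3 shares of ₹396,000. Jana takes ₹396,000. The 2 shares of the deceased (Nuria and Linnea) are combined into a pool of ₹792,000.
That pool (₹792,000) is divided at the grandchildren's generation into 3 shares of ₹264,000. Idris and Quinn each take ₹264,000. The remaining share for the deceased Uzoma (₹264,000) is carried to the next generation.
That pool (₹264,000) is divided at the great-grandchildren's generation equally among Isolde, Marit, and Jakob: ₹88,000 each.

Quentin: ₹1,042,000; Isolde: ₹88,000; Marit: ₹88,000; Jakob: ₹88,000; Idris: ₹264,000; Quinn: ₹264,000; Jana: ₹396,000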